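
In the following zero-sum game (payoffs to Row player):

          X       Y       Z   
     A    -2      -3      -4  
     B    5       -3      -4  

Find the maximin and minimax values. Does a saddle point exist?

Maximin = -4, Minimax = -4, Saddle: True

Work:
Row minimums: [-4, -4] → maximin = -4
Column maximums: [5, -3, -4] → minimax = -4
Saddle point exists! Game value = -4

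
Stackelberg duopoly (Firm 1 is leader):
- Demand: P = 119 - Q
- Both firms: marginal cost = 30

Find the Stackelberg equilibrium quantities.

q₁* (leader) = 44.5, q₂* (follower) = 22.25

Work:
Follower's reaction: q₂ = (a - c - q₁)/2
Leader substitutes: π₁ = q₁·(a - q₁ - (a-c-q₁)/2 - c)
FOC: q₁* = (119 - 30)/2 = 44.50
Then: q₂* = (119 - 30 - 44.5)/2 = 22.25
Leader has first-mover advantage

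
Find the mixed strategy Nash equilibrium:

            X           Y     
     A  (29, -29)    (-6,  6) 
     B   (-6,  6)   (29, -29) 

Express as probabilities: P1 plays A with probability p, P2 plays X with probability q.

p = 0.5, q = 0.5

Work:
Find probabilities that make opponent indifferent:
P2 chooses q to make P1 indifferent between A and B
P1 chooses p to make P2 indifferent between X and Y
Mixed NE: P1 plays (A: 0.5, B: 0.5), P2 plays (X: 0.5, Y: 0.5)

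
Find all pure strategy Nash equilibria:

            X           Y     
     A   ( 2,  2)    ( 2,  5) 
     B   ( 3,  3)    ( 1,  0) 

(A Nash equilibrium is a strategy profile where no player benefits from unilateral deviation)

Nash equilibrium: (A, Y), (B, X)

Work:
Best responses:
  P1 vs X: payoffs [2, 3] → best response B (payoff 3)
  P1 vs Y: payoffs [2, 1] → best response A (payoff 2)
  P2 vs A: payoffs [2, 5] → best response Y (payoff 5)
  P2 vs B: payoffs [3, 0] → best response X (payoff 3)
Mutual best responses: (A,Y), (B,X) → Nash equilibria.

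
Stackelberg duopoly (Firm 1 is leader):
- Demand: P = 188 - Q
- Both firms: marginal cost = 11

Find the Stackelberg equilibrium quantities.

q₁* (leader) = 88.5, q₂* (follower) = 44.25

Work:
Follower's reaction: q₂ = (a - c - q₁)/2
Leader substitutes: π₁ = q₁·(a - q₁ - (a-c-q₁)/2 - c)
FOC: q₁* = (188 - 11)/2 = 88.50
Then: q₂* = (188 - 11 - 88.5)/2 = 44.25
Leader has first-mover advantage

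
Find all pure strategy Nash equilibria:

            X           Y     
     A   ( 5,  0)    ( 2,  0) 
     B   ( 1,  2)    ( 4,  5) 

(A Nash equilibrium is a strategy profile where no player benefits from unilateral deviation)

Nash equilibrium: (A, X), (B, Y)

Work:
Best responses:
  P1 vs X: payoffs [5, 1] → best response A (payoff 5)
  P1 vs Y: payoffs [2, 4] → best response B (payoff 4)
  P2 vs A: payoffs [0, 0] → best response X/Y (payoff 0)
  P2 vs B: payoffs [2, 5] → best response Y (payoff 5)
Mutual best responses: (A,X), (B,Y) → Nash equilibria.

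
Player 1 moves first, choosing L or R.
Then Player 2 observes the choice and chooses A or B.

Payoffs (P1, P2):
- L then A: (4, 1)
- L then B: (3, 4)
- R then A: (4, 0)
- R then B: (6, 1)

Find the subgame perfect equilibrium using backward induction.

P1 plays R, P2 plays B after L and B after R; Payoff (6, 1)

Work:
Backward induction:
After L: P2 chooses B → P1 gets 3
After R: P2 chooses B → P1 gets 6
P1 chooses R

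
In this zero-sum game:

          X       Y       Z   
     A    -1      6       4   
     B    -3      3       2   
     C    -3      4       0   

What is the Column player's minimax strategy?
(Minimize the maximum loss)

Column should play X, value = -1

Work:
Column player minimizes Row's maximum payoff:
Column X: max payoff to Row = -1
Column Y: max payoff to Row = 6
Column Z: max payoff to Row = 4
Minimum is -1, achieved by column X.
Minimax strategy: X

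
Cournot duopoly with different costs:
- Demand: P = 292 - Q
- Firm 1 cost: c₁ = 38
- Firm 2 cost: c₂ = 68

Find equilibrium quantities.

q₁* = 94.67, q₂* = 64.67

Work:
Reaction: q₁ = (292 - 38 - q₂)/2
Reaction: q₂ = (292 - 68 - q₁)/2
Solve simultaneously:
q₁* = (292 - 2×38 + 68)/3 = 94.67
q₂* = (292 - 2×68 + 38)/3 = 64.67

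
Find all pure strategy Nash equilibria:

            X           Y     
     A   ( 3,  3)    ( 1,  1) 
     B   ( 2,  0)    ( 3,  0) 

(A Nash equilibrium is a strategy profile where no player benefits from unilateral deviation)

Nash equilibrium: (A, X), (B, Y)

Work:
Best responses:
  P1 vs X: payoffs [3, 2] → best response A (payoff 3)
  P1 vs Y: payoffs [1, 3] → best response B (payoff 3)
  P2 vs A: payoffs [3, 1] → best response X (payoff 3)
  P2 vs B: payoffs [0, 0] → best response X/Y (payoff 0)
Mutual best responses: (A,X), (B,Y) → Nash equilibria.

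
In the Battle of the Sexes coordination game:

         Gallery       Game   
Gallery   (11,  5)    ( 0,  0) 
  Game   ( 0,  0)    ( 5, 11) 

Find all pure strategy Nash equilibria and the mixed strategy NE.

Pure NE: (Gallery, Gallery) and (Game, Game); Mixed NE: p = 0.6875, q = 0.3125

Work:
Check pure NE:
(Gallery, Gallery): (11, 5) - no unilateral deviation beneficial
(Game, Game): (5, 11) - no unilateral deviation beneficial
Mixed NE: P1 plays Gallery with p = 0.6875, P2 plays Gallery with q = 0.3125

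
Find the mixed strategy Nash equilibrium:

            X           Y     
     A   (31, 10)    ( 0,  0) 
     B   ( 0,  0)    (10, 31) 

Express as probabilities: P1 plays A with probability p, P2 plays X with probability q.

p = 0.7561, q = 0.2439

Work:
Find probabilities that make opponent indifferent:
P2 chooses q to make P1 indifferent between A and B
P1 chooses p to make P2 indifferent between X and Y
Mixed NE: P1 plays (A: 0.7561, B: 0.2439), P2 plays (X: 0.2439, Y: 0.7561)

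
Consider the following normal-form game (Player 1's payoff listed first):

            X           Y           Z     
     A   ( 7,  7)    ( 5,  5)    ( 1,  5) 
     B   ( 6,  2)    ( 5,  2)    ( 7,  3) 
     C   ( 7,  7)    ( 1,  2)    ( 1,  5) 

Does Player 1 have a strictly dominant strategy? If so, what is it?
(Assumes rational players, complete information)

No strictly dominant strategy exists for Player 1

Work:
A strategy strictly dominates another if it gives a strictly higher payoff against every opponent action. Compare each pair of P1's strategies column-by-column:
  A vs B: [7 vs 6, 5 vs 5, 1 vs 7] → A does not strictly dominate B (column Y: 5 ≤ 5)
  A vs C: [7 vs 7, 5 vs 1, 1 vs 1] → A does not strictly dominate C (column X: 7 ≤ 7)
  B vs A: [6 vs 7, 5 vs 5, 7 vs 1] → B does not strictly dominate A (column X: 6 ≤ 7)
  B vs C: [6 vs 7, 5 vs 1, 7 vs 1] → B does not strictly dominate C (column X: 6 ≤ 7)
  C vs A: [7 vs 7, 1 vs 5, 1 vs 1] → C does not strictly dominate A (column X: 7 ≤ 7)
  C vs B: [7 vs 6, 1 vs 5, 1 vs 7] → C does not strictly dominate B (column Y: 1 ≤ 5)
No single strategy strictly dominates all others → no strictly dominant strategy.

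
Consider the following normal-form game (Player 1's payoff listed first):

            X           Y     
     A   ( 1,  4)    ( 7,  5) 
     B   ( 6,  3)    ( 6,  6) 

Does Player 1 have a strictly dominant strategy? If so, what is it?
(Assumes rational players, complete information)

No strictly dominant strategy exists for Player 1

Work:
A strategy strictly dominates another if it gives a strictly higher payoff against every opponent action. Compare each pair of P1's strategies column-by-column:
  A vs B: [1 vs 6, 7 vs 6] → A does not strictly dominate B (column X: 1 ≤ 6)
  B vs A: [6 vs 1, 6 vs 7] → B does not strictly dominate A (column Y: 6 ≤ 7)
No single strategy strictly dominates all others → no strictly dominant strategy.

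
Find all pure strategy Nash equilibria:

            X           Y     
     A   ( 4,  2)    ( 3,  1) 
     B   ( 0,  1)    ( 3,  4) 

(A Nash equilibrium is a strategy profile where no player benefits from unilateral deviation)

Nash equilibrium: (A, X), (B, Y)

Work:
Best responses:
  P1 vs X: payoffs [4, 0] → best response A (payoff 4)
  P1 vs Y: payoffs [3, 3] → best response A/B (payoff 3)
  P2 vs A: payoffs [2, 1] → best response X (payoff 2)
  P2 vs B: payoffs [1, 4] → best response Y (payoff 4)
Mutual best responses: (A,X), (B,Y) → Nash equilibria.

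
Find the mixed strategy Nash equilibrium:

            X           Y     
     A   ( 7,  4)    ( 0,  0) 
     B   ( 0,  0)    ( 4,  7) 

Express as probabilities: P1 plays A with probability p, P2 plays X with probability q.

p = 0.6364, q = 0.3636

Work:
Find probabilities that make opponent indifferent:
P2 chooses q to make P1 indifferent between A and B
P1 chooses p to make P2 indifferent between X and Y
Mixed NE: P1 plays (A: 0.6364, B: 0.3636), P2 plays (X: 0.3636, Y: 0.6364)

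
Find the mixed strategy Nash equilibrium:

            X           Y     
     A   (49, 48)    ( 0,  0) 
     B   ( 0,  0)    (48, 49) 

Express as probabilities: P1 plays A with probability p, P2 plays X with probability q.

p = 0.5052, q = 0.4948

Work:
Find probabilities that make opponent indifferent:
P2 chooses q to make P1 indifferent between A and B
P1 chooses p to make P2 indifferent between X and Y
Mixed NE: P1 plays (A: 0.5052, B: 0.4948), P2 plays (X: 0.4948, Y: 0.5052)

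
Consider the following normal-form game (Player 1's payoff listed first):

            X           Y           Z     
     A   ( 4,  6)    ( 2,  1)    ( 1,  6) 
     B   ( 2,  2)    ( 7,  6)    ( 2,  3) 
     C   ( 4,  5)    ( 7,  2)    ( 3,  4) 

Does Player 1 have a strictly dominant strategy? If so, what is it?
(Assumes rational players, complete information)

No strictly dominant strategy exists for Player 1

Work:
A strategy strictly dominates another if it gives a strictly higher payoff against every opponent action. Compare each pair of P1's strategies column-by-column:
  A vs B: [4 vs 2, 2 vs 7, 1 vs 2] → A does not strictly dominate B (column Y: 2 ≤ 7)
  A vs C: [4 vs 4, 2 vs 7, 1 vs 3] → A does not strictly dominate C (column X: 4 ≤ 4)
  B vs A: [2 vs 4, 7 vs 2, 2 vs 1] → B does not strictly dominate A (column X: 2 ≤ 4)
  B vs C: [2 vs 4, 7 vs 7, 2 vs 3] → B does not strictly dominate C (column X: 2 ≤ 4)
  C vs A: [4 vs 4, 7 vs 2, 3 vs 1] → C does not strictly dominate A (column X: 4 ≤ 4)
  C vs B: [4 vs 2, 7 vs 7, 3 vs 2] → C does not strictly dominate B (column Y: 7 ≤ 7)
No single strategy strictly dominates all others → no strictly dominant strategy.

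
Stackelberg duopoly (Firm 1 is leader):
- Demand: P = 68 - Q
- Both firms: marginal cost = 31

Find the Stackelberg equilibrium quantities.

q₁* (leader) = 18.5, q₂* (follower) = 9.25

Work:
Follower's reaction: q₂ = (a - c - q₁)/2
Leader substitutes: π₁ = q₁·(a - q₁ - (a-c-q₁)/2 - c)
FOC: q₁* = (68 - 31)/2 = 18.50
Then: q₂* = (68 - 31 - 18.5)/2 = 9.25
Leader has first-mover advantage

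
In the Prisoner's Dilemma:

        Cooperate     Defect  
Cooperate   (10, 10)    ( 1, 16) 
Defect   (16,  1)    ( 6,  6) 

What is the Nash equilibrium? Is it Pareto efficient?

(Defect, Defect) is NE; not Pareto efficient

Work:
Defect dominates Cooperate for both players:
If P2 cooperates: Defect (16) > Cooperate (10)
If P2 defects: Defect (6) > Cooperate (1)
NE: (Defect, Defect) with payoff (6, 6)
But (Cooperate, Cooperate) = (10, 10) Pareto dominates (6, 6)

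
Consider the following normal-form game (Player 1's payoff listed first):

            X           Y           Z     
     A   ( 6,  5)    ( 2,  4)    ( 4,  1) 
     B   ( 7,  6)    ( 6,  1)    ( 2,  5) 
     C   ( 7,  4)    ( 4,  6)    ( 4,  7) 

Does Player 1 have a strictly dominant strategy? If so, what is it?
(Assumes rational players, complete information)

No strictly dominant strategy exists for Player 1

Work:
A strategy strictly dominates another if it gives a strictly higher payoff against every opponent action. Compare each pair of P1's strategies column-by-column:
  A vs B: [6 vs 7, 2 vs 6, 4 vs 2] → A does not strictly dominate B (column X: 6 ≤ 7)
  A vs C: [6 vs 7, 2 vs 4, 4 vs 4] → A does not strictly dominate C (column X: 6 ≤ 7)
  B vs A: [7 vs 6, 6 vs 2, 2 vs 4] → B does not strictly dominate A (column Z: 2 ≤ 4)
  B vs C: [7 vs 7, 6 vs 4, 2 vs 4] → B does not strictly dominate C (column X: 7 ≤ 7)
  C vs A: [7 vs 6, 4 vs 2, 4 vs 4] → C does not strictly dominate A (column Z: 4 ≤ 4)
  C vs B: [7 vs 7, 4 vs 6, 4 vs 2] → C does not strictly dominate B (column X: 7 ≤ 7)
No single strategy strictly dominates all others → no strictly dominant strategy.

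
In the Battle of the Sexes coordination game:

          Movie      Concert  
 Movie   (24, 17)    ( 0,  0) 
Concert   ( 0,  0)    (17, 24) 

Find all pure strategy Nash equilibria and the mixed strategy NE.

Pure NE: (Movie, Movie) and (Concert, Concert); Mixed NE: p = 0.5854, q = 0.4146

Work:
Check pure NE:
(Movie, Movie): (24, 17) - no unilateral deviation beneficial
(Concert, Concert): (17, 24) - no unilateral deviation beneficial
Mixed NE: P1 plays Movie with p = 0.5854, P2 plays Movie with q = 0.4146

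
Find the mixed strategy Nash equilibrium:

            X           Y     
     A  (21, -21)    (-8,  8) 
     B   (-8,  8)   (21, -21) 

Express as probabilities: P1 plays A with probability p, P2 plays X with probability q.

p = 0.5, q = 0.5

Work:
Find probabilities that make opponent indifferent:
P2 chooses q to make P1 indifferent between A and B
P1 chooses p to make P2 indifferent between X and Y
Mixed NE: P1 plays (A: 0.5, B: 0.5), P2 plays (X: 0.5, Y: 0.5)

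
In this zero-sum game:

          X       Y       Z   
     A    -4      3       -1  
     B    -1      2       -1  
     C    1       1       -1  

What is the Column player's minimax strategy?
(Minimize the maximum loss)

Column should play Z, value = -1

Work:
Column player minimizes Row's maximum payoff:
Column X: max payoff to Row = 1
Column Y: max payoff to Row = 3
Column Z: max payoff to Row = -1
Minimum is -1, achieved by column Z.
Minimax strategy: Z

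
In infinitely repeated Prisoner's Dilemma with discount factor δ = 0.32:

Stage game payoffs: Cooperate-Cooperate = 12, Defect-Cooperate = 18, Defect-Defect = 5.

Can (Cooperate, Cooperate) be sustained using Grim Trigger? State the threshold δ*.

δ* = 0.4615; since δ = 0.32 < 0.4615, cooperation cannot be sustained

Work:
For Grim Trigger:
Cooperate forever: 12/(1-δ)
Defect then punished: 18 + 5·δ/(1-δ)
Need: 12/(1-δ) ≥ 18 + 5·δ/(1-δ)
Solving: δ ≥ (T-R)/(T-P) = (18-12)/(18-5) = 0.4615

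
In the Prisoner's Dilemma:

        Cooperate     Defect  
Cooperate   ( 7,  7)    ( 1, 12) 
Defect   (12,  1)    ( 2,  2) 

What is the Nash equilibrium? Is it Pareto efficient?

(Defect, Defect) is NE; not Pareto efficient

Work:
Defect dominates Cooperate for both players:
If P2 cooperates: Defect (12) > Cooperate (7)
If P2 defects: Defect (2) > Cooperate (1)
NE: (Defect, Defect) with payoff (2, 2)
But (Cooperate, Cooperate) = (7, 7) Pareto dominates (2, 2)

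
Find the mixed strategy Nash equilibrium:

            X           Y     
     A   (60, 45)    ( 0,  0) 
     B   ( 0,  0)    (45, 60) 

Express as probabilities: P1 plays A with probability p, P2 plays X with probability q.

p = 0.5714, q = 0.4286

Work:
Find probabilities that make opponent indifferent:
P2 chooses q to make P1 indifferent between A and B
P1 chooses p to make P2 indifferent between X and Y
Mixed NE: P1 plays (A: 0.5714, B: 0.4286), P2 plays (X: 0.4286, Y: 0.5714)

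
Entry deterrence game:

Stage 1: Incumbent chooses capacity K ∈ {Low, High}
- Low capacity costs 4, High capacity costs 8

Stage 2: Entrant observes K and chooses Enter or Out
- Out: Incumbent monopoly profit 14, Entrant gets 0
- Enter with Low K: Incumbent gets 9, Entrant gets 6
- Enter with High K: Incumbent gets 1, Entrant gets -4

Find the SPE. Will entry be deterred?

SPE: (High, Enter|Low, Out|High); Entry deterred. Incumbent net profit = 6

Work:
After Low K: Entrant enters (6 > 0)
After High K: Entrant stays out (-4 < 0)
Incumbent: Low → 9−4=5, High → 14−8=6
Incumbent chooses High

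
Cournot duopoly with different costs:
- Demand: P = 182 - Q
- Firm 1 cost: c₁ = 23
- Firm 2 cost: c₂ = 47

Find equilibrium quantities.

q₁* = 61.0, q₂* = 37.0

Work:
Reaction: q₁ = (182 - 23 - q₂)/2
Reaction: q₂ = (182 - 47 - q₁)/2
Solve simultaneously:
q₁* = (182 - 2×23 + 47)/3 = 61.0
q₂* = (182 - 2×47 + 23)/3 = 37.0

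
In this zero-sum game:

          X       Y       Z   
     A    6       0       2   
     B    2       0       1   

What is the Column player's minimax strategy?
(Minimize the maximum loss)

Column should play Y, value = 0

Work:
Column player minimizes Row's maximum payoff:
Column X: max payoff to Row = 6
Column Y: max payoff to Row = 0
Column Z: max payoff to Row = 2
Minimum is 0, achieved by column Y.
Minimax strategy: Y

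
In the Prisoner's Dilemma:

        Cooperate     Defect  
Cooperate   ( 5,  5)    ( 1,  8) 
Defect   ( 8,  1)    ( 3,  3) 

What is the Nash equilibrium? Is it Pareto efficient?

(Defect, Defect) is NE; not Pareto efficient

Work:
Defect dominates Cooperate for both players:
If P2 cooperates: Defect (8) > Cooperate (5)
If P2 defects: Defect (3) > Cooperate (1)
NE: (Defect, Defect) with payoff (3, 3)
But (Cooperate, Cooperate) = (5, 5) Pareto dominates (3, 3)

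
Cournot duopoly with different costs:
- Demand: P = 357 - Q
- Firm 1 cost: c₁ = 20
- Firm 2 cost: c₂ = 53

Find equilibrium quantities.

q₁* = 123.33, q₂* = 90.33

Work:
Reaction: q₁ = (357 - 20 - q₂)/2
Reaction: q₂ = (357 - 53 - q₁)/2
Solve simultaneously:
q₁* = (357 - 2×20 + 53)/3 = 123.33
q₂* = (357 - 2×53 + 20)/3 = 90.33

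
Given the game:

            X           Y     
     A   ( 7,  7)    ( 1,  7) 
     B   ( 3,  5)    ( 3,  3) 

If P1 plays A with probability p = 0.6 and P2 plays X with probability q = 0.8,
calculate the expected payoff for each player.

E[P1] = 4.68, E[P2] = 6.04

Work:
E[P1] = p·q·π₁(A,X) + p·(1-q)·π₁(A,Y) + (1-p)·q·π₁(B,X) + (1-p)·(1-q)·π₁(B,Y)
= 0.6·0.8·7 + 0.6·0.2·1 + 0.4·0.8·3 + 0.4·0.2·3
= 4.68

E[P2] = 6.04 (similar calculation)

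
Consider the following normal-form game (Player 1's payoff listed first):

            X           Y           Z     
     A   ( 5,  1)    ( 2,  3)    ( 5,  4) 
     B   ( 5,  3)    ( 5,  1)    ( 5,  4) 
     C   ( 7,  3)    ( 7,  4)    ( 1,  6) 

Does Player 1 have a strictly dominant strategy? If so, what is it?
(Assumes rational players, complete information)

No strictly dominant strategy exists for Player 1

Work:
A strategy strictly dominates another if it gives a strictly higher payoff against every opponent action. Compare each pair of P1's strategies column-by-column:
  A vs B: [5 vs 5, 2 vs 5, 5 vs 5] → A does not strictly dominate B (column X: 5 ≤ 5)
  A vs C: [5 vs 7, 2 vs 7, 5 vs 1] → A does not strictly dominate C (column X: 5 ≤ 7)
  B vs A: [5 vs 5, 5 vs 2, 5 vs 5] → B does not strictly dominate A (column X: 5 ≤ 5)
  B vs C: [5 vs 7, 5 vs 7, 5 vs 1] → B does not strictly dominate C (column X: 5 ≤ 7)
  C vs A: [7 vs 5, 7 vs 2, 1 vs 5] → C does not strictly dominate A (column Z: 1 ≤ 5)
  C vs B: [7 vs 5, 7 vs 5, 1 vs 5] → C does not strictly dominate B (column Z: 1 ≤ 5)
No single strategy strictly dominates all others → no strictly dominant strategy.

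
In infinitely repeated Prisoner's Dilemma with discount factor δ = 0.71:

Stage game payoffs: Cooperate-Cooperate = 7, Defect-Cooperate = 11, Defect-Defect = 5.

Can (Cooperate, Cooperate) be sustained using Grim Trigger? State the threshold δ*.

δ* = 0.6667; since δ = 0.71 ≥ 0.6667, cooperation can be sustained

Work:
For Grim Trigger:
Cooperate forever: 7/(1-δ)
Defect then punished: 11 + 5·δ/(1-δ)
Need: 7/(1-δ) ≥ 11 + 5·δ/(1-δ)
Solving: δ ≥ (T-R)/(T-P) = (11-7)/(11-5) = 0.6667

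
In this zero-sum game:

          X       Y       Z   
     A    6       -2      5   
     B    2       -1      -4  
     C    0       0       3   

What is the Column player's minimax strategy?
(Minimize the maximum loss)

Column should play Y, value = 0

Work:
Column player minimizes Row's maximum payoff:
Column X: max payoff to Row = 6
Column Y: max payoff to Row = 0
Column Z: max payoff to Row = 5
Minimum is 0, achieved by column Y.
Minimax strategy: Y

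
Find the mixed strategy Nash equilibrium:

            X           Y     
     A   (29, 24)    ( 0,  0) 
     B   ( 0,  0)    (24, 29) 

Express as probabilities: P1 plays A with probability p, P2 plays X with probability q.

p = 0.5472, q = 0.4528

Work:
Find probabilities that make opponent indifferent:
P2 chooses q to make P1 indifferent between A and B
P1 chooses p to make P2 indifferent between X and Y
Mixed NE: P1 plays (A: 0.5472, B: 0.4528), P2 plays (X: 0.4528, Y: 0.5472)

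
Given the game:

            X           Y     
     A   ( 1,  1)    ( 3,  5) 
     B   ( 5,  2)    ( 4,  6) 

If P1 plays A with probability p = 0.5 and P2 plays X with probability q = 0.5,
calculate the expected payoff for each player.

E[P1] = 3.25, E[P2] = 3.5

Work:
E[P1] = p·q·π₁(A,X) + p·(1-q)·π₁(A,Y) + (1-p)·q·π₁(B,X) + (1-p)·(1-q)·π₁(B,Y)
= 0.5·0.5·1 + 0.5·0.5·3 + 0.5·0.5·5 + 0.5·0.5·4
= 3.25

E[P2] = 3.5 (similar calculation)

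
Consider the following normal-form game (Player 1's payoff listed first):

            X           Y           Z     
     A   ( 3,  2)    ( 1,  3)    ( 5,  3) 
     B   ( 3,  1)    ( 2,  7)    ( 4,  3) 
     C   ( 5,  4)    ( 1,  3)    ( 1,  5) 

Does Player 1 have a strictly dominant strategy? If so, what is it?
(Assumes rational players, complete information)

No strictly dominant strategy exists for Player 1

Work:
A strategy strictly dominates another if it gives a strictly higher payoff against every opponent action. Compare each pair of P1's strategies column-by-column:
  A vs B: [3 vs 3, 1 vs 2, 5 vs 4] → A does not strictly dominate B (column X: 3 ≤ 3)
  A vs C: [3 vs 5, 1 vs 1, 5 vs 1] → A does not strictly dominate C (column X: 3 ≤ 5)
  B vs A: [3 vs 3, 2 vs 1, 4 vs 5] → B does not strictly dominate A (column X: 3 ≤ 3)
  B vs C: [3 vs 5, 2 vs 1, 4 vs 1] → B does not strictly dominate C (column X: 3 ≤ 5)
  C vs A: [5 vs 3, 1 vs 1, 1 vs 5] → C does not strictly dominate A (column Y: 1 ≤ 1)
  C vs B: [5 vs 3, 1 vs 2, 1 vs 4] → C does not strictly dominate B (column Y: 1 ≤ 2)
No single strategy strictly dominates all others → no strictly dominant strategy.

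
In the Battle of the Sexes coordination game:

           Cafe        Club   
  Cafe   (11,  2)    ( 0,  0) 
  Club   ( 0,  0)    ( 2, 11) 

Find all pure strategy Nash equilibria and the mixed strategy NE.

Pure NE: (Cafe, Cafe) and (Club, Club); Mixed NE: p = 0.8462, q = 0.1538

Work:
Check pure NE:
(Cafe, Cafe): (11, 2) - no unilateral deviation beneficial
(Club, Club): (2, 11) - no unilateral deviation beneficial
Mixed NE: P1 plays Cafe with p = 0.8462, P2 plays Cafe with q = 0.1538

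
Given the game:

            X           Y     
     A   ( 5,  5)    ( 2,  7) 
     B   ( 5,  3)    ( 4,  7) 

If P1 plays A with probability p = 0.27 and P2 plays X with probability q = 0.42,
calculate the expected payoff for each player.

E[P1] = 4.1068, E[P2] = 5.5468

Work:
E[P1] = p·q·π₁(A,X) + p·(1-q)·π₁(A,Y) + (1-p)·q·π₁(B,X) + (1-p)·(1-q)·π₁(B,Y)
= 0.27·0.42·5 + 0.27·0.58·2 + 0.73·0.42·5 + 0.73·0.58·4
= 4.1068

E[P2] = 5.5468 (similar calculation)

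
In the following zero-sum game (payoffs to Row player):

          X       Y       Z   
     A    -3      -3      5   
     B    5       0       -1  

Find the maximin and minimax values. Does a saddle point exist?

Maximin = -1, Minimax = 0, Saddle: False

Work:
Row minimums: [-3, -1] → maximin = -1
Column maximums: [5, 0, 5] → minimax = 0
No saddle point (maximin ≠ minimax). Mixed strategy needed.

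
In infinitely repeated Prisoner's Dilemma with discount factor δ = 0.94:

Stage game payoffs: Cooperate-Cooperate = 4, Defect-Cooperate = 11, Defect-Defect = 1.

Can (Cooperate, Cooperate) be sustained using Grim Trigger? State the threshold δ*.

δ* = 0.7; since δ = 0.94 ≥ 0.7, cooperation can be sustained

Work:
For Grim Trigger:
Cooperate forever: 4/(1-δ)
Defect then punished: 11 + 1·δ/(1-δ)
Need: 4/(1-δ) ≥ 11 + 1·δ/(1-δ)
Solving: δ ≥ (T-R)/(T-P) = (11-4)/(11-1) = 0.7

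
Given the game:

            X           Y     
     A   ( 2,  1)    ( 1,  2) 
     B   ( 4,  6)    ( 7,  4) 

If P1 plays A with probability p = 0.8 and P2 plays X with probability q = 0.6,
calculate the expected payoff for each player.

E[P1] = 2.32, E[P2] = 2.16

Work:
E[P1] = p·q·π₁(A,X) + p·(1-q)·π₁(A,Y) + (1-p)·q·π₁(B,X) + (1-p)·(1-q)·π₁(B,Y)
= 0.8·0.6·2 + 0.8·0.4·1 + 0.2·0.6·4 + 0.2·0.4·7
= 2.32

E[P2] = 2.16 (similar calculation)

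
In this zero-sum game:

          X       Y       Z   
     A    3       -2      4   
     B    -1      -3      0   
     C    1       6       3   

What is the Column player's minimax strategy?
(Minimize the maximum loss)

Column should play X, value = 3

Work:
Column player minimizes Row's maximum payoff:
Column X: max payoff to Row = 3
Column Y: max payoff to Row = 6
Column Z: max payoff to Row = 4
Minimum is 3, achieved by column X.
Minimax strategy: X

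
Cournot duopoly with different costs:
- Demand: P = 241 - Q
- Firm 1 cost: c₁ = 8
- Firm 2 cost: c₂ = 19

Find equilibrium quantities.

q₁* = 81.33, q₂* = 70.33

Work:
Reaction: q₁ = (241 - 8 - q₂)/2
Reaction: q₂ = (241 - 19 - q₁)/2
Solve simultaneously:
q₁* = (241 - 2×8 + 19)/3 = 81.33
q₂* = (241 - 2×19 + 8)/3 = 70.33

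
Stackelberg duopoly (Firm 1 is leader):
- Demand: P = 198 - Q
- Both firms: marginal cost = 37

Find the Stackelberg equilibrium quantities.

q₁* (leader) = 80.5, q₂* (follower) = 40.25

Work:
Follower's reaction: q₂ = (a - c - q₁)/2
Leader substitutes: π₁ = q₁·(a - q₁ - (a-c-q₁)/2 - c)
FOC: q₁* = (198 - 37)/2 = 80.50
Then: q₂* = (198 - 37 - 80.5)/2 = 40.25
Leader has first-mover advantage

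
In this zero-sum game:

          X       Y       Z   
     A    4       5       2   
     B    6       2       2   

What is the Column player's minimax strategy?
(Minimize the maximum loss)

Column should play Z, value = 2

Work:
Column player minimizes Row's maximum payoff:
Column X: max payoff to Row = 6
Column Y: max payoff to Row = 5
Column Z: max payoff to Row = 2
Minimum is 2, achieved by column Z.
Minimax strategy: Z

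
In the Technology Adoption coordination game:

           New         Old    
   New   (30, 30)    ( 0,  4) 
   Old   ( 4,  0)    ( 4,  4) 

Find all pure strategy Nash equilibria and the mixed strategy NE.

Pure NE: (New, New) and (Old, Old); Mixed NE: p = 0.1333, q = 0.1333

Work:
Check pure NE:
(New, New): (30, 30) - no unilateral deviation beneficial
(Old, Old): (4, 4) - no unilateral deviation beneficial
Mixed NE: P1 plays New with p = 0.1333, P2 plays New with q = 0.1333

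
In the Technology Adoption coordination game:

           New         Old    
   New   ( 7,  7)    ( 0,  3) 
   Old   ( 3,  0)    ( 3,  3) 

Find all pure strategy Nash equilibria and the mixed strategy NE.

Pure NE: (New, New) and (Old, Old); Mixed NE: p = 0.4286, q = 0.4286

Work:
Check pure NE:
(New, New): (7, 7) - no unilateral deviation beneficial
(Old, Old): (3, 3) - no unilateral deviation beneficial
Mixed NE: P1 plays New with p = 0.4286, P2 plays New with q = 0.4286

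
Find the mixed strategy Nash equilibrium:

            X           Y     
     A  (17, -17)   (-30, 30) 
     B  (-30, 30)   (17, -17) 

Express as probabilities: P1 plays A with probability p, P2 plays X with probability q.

p = 0.5, q = 0.5

Work:
Find probabilities that make opponent indifferent:
P2 chooses q to make P1 indifferent between A and B
P1 chooses p to make P2 indifferent between X and Y
Mixed NE: P1 plays (A: 0.5, B: 0.5), P2 plays (X: 0.5, Y: 0.5)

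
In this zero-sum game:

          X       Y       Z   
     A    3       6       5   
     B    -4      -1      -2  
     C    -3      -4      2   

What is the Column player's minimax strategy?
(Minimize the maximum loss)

Column should play X, value = 3

Work:
Column player minimizes Row's maximum payoff:
Column X: max payoff to Row = 3
Column Y: max payoff to Row = 6
Column Z: max payoff to Row = 5
Minimum is 3, achieved by column X.
Minimax strategy: X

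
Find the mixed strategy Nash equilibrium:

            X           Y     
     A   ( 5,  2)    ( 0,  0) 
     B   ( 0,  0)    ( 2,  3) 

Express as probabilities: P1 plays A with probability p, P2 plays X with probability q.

p = 0.6, q = 0.2857

Work:
Find probabilities that make opponent indifferent:
P2 chooses q to make P1 indifferent between A and B
P1 chooses p to make P2 indifferent between X and Y
Mixed NE: P1 plays (A: 0.6, B: 0.4), P2 plays (X: 0.2857, Y: 0.7143)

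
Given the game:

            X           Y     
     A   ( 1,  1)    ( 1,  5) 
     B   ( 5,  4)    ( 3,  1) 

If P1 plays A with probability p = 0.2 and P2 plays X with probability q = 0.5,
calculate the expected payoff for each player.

E[P1] = 3.4, E[P2] = 2.6

Work:
E[P1] = p·q·π₁(A,X) + p·(1-q)·π₁(A,Y) + (1-p)·q·π₁(B,X) + (1-p)·(1-q)·π₁(B,Y)
= 0.2·0.5·1 + 0.2·0.5·1 + 0.8·0.5·5 + 0.8·0.5·3
= 3.4

E[P2] = 2.6 (similar calculation)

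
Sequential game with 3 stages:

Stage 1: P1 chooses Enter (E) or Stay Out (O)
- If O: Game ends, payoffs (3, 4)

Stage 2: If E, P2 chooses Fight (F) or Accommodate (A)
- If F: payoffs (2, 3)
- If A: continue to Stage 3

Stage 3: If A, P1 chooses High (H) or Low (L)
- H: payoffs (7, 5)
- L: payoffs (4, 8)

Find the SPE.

SPE: (E, A, H); Outcome (7, 5)

Work:
Stage 3: P1 chooses H (7 vs 4)
Stage 2: P2: F->3, A->5 (anticipating H). Choose A
Stage 1: P1: O->3, E->7 (anticipating A, H). Choose E
SPE path: E -> A -> H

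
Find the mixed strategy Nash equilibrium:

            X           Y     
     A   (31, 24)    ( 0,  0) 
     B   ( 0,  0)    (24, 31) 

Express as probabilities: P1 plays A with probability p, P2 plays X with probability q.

p = 0.5636, q = 0.4364

Work:
Find probabilities that make opponent indifferent:
P2 chooses q to make P1 indifferent between A and B
P1 chooses p to make P2 indifferent between X and Y
Mixed NE: P1 plays (A: 0.5636, B: 0.4364), P2 plays (X: 0.4364, Y: 0.5636)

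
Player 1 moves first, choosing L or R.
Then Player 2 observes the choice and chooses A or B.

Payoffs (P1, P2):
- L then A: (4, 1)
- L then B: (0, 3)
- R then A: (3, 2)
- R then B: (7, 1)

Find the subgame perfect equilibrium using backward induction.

P1 plays R, P2 plays B after L and A after R; Payoff (3, 2)

Work:
Backward induction:
After L: P2 chooses B → P1 gets 0
After R: P2 chooses A → P1 gets 3
P1 chooses R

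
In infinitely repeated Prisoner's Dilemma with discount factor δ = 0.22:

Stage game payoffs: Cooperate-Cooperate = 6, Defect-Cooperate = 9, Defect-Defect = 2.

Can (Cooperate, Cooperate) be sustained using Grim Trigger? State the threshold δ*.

δ* = 0.4286; since δ = 0.22 < 0.4286, cooperation cannot be sustained

Work:
For Grim Trigger:
Cooperate forever: 6/(1-δ)
Defect then punished: 9 + 2·δ/(1-δ)
Need: 6/(1-δ) ≥ 9 + 2·δ/(1-δ)
Solving: δ ≥ (T-R)/(T-P) = (9-6)/(9-2) = 0.4286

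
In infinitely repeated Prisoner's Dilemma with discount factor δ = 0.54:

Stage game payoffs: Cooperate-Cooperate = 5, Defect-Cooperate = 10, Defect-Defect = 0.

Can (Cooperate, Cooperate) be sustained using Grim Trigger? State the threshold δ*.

δ* = 0.5; since δ = 0.54 ≥ 0.5, cooperation can be sustained

Work:
For Grim Trigger:
Cooperate forever: 5/(1-δ)
Defect then punished: 10 + 0·δ/(1-δ)
Need: 5/(1-δ) ≥ 10 + 0·δ/(1-δ)
Solving: δ ≥ (T-R)/(T-P) = (10-5)/(10-0) = 0.5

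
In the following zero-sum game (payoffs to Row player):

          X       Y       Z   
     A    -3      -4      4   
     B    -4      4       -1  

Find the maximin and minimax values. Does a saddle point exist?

Maximin = -4, Minimax = -3, Saddle: False

Work:
Row minimums: [-4, -4] → maximin = -4
Column maximums: [-3, 4, 4] → minimax = -3
No saddle point (maximin ≠ minimax). Mixed strategy needed.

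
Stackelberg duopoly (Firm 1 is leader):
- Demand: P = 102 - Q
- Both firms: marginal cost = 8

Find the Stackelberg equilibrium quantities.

q₁* (leader) = 47.0, q₂* (follower) = 23.5

Work:
Follower's reaction: q₂ = (a - c - q₁)/2
Leader substitutes: π₁ = q₁·(a - q₁ - (a-c-q₁)/2 - c)
FOC: q₁* = (102 - 8)/2 = 47.00
Then: q₂* = (102 - 8 - 47.0)/2 = 23.50
Leader has first-mover advantage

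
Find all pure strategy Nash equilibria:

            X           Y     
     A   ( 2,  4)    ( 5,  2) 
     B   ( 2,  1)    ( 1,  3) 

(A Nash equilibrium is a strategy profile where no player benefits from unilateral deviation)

Nash equilibrium: (A, X)

Work:
Best responses:
  P1 vs X: payoffs [2, 2] → best response A/B (payoff 2)
  P1 vs Y: payoffs [5, 1] → best response A (payoff 5)
  P2 vs A: payoffs [4, 2] → best response X (payoff 4)
  P2 vs B: payoffs [1, 3] → best response Y (payoff 3)
Mutual best responses: (A,X) → Nash equilibria.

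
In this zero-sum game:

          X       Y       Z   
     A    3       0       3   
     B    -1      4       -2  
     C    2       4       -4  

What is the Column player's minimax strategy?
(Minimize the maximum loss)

Column should play X or Z (all achieve the minimum), value = 3

Work:
Column player minimizes Row's maximum payoff:
Column X: max payoff to Row = 3
Column Y: max payoff to Row = 4
Column Z: max payoff to Row = 3
Minimum is 3, achieved by columns X, Z (tied).
Each of X or Z is a minimax strategy.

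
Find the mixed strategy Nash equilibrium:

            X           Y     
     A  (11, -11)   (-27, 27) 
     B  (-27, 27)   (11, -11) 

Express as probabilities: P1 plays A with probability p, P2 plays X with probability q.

p = 0.5, q = 0.5

Work:
Find probabilities that make opponent indifferent:
P2 chooses q to make P1 indifferent between A and B
P1 chooses p to make P2 indifferent between X and Y
Mixed NE: P1 plays (A: 0.5, B: 0.5), P2 plays (X: 0.5, Y: 0.5)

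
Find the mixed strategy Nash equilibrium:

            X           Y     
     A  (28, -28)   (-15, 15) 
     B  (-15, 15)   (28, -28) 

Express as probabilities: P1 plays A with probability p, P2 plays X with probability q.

p = 0.5, q = 0.5

Work:
Find probabilities that make opponent indifferent:
P2 chooses q to make P1 indifferent between A and B
P1 chooses p to make P2 indifferent between X and Y
Mixed NE: P1 plays (A: 0.5, B: 0.5), P2 plays (X: 0.5, Y: 0.5)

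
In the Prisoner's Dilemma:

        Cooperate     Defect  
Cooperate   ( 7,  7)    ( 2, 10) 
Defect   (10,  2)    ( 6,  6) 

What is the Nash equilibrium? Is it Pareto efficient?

(Defect, Defect) is NE; not Pareto efficient

Work:
Defect dominates Cooperate for both players:
If P2 cooperates: Defect (10) > Cooperate (7)
If P2 defects: Defect (6) > Cooperate (2)
NE: (Defect, Defect) with payoff (6, 6)
But (Cooperate, Cooperate) = (7, 7) Pareto dominates (6, 6)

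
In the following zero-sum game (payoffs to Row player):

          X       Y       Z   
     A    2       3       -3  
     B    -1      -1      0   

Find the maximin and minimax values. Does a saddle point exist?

Maximin = -1, Minimax = 0, Saddle: False

Work:
Row minimums: [-3, -1] → maximin = -1
Column maximums: [2, 3, 0] → minimax = 0
No saddle point (maximin ≠ minimax). Mixed strategy needed.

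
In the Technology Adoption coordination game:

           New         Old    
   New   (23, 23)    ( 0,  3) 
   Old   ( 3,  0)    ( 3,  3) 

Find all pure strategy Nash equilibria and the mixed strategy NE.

Pure NE: (New, New) and (Old, Old); Mixed NE: p = 0.1304, q = 0.1304

Work:
Check pure NE:
(New, New): (23, 23) - no unilateral deviation beneficial
(Old, Old): (3, 3) - no unilateral deviation beneficial
Mixed NE: P1 plays New with p = 0.1304, P2 plays New with q = 0.1304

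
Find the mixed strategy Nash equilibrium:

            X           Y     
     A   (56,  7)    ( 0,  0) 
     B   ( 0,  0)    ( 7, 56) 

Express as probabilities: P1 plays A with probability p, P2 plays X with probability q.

p = 0.8889, q = 0.1111

Work:
Find probabilities that make opponent indifferent:
P2 chooses q to make P1 indifferent between A and B
P1 chooses p to make P2 indifferent between X and Y
Mixed NE: P1 plays (A: 0.8889, B: 0.1111), P2 plays (X: 0.1111, Y: 0.8889)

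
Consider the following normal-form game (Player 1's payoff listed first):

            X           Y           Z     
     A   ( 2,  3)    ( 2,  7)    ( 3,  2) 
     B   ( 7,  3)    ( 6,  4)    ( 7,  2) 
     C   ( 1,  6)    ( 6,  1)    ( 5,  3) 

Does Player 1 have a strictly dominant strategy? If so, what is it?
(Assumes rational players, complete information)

No strictly dominant strategy exists for Player 1

Work:
A strategy strictly dominates another if it gives a strictly higher payoff against every opponent action. Compare each pair of P1's strategies column-by-column:
  A vs B: [2 vs 7, 2 vs 6, 3 vs 7] → A does not strictly dominate B (column X: 2 ≤ 7)
  A vs C: [2 vs 1, 2 vs 6, 3 vs 5] → A does not strictly dominate C (column Y: 2 ≤ 6)
  B vs A: [7 vs 2, 6 vs 2, 7 vs 3] → B strictly dominates A
  B vs C: [7 vs 1, 6 vs 6, 7 vs 5] → B does not strictly dominate C (column Y: 6 ≤ 6)
  C vs A: [1 vs 2, 6 vs 2, 5 vs 3] → C does not strictly dominate A (column X: 1 ≤ 2)
  C vs B: [1 vs 7, 6 vs 6, 5 vs 7] → C does not strictly dominate B (column X: 1 ≤ 7)
No single strategy strictly dominates all others → no strictly dominant strategy.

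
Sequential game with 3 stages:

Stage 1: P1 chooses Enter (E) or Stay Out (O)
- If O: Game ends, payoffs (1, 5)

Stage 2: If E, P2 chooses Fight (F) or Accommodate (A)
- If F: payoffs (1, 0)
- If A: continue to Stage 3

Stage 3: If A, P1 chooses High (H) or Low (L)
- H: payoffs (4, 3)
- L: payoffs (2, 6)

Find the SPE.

SPE: (E, A, H); Outcome (4, 3)

Work:
Stage 3: P1 chooses H (4 vs 2)
Stage 2: P2: F->0, A->3 (anticipating H). Choose A
Stage 1: P1: O->1, E->4 (anticipating A, H). Choose E
SPE path: E -> A -> H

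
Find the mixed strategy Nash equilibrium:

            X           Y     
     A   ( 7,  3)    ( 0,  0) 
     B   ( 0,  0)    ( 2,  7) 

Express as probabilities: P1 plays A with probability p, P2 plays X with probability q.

p = 0.7, q = 0.2222

Work:
Find probabilities that make opponent indifferent:
P2 chooses q to make P1 indifferent between A and B
P1 chooses p to make P2 indifferent between X and Y
Mixed NE: P1 plays (A: 0.7, B: 0.3), P2 plays (X: 0.2222, Y: 0.7778)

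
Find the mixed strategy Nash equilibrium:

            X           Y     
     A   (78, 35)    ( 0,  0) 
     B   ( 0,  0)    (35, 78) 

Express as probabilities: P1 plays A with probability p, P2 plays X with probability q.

p = 0.6903, q = 0.3097

Work:
Find probabilities that make opponent indifferent:
P2 chooses q to make P1 indifferent between A and B
P1 chooses p to make P2 indifferent between X and Y
Mixed NE: P1 plays (A: 0.6903, B: 0.3097), P2 plays (X: 0.3097, Y: 0.6903)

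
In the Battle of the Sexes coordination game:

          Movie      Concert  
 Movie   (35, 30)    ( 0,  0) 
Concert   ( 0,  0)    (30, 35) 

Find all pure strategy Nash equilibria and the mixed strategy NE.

Pure NE: (Movie, Movie) and (Concert, Concert); Mixed NE: p = 0.5385, q = 0.4615

Work:
Check pure NE:
(Movie, Movie): (35, 30) - no unilateral deviation beneficial
(Concert, Concert): (30, 35) - no unilateral deviation beneficial
Mixed NE: P1 plays Movie with p = 0.5385, P2 plays Movie with q = 0.4615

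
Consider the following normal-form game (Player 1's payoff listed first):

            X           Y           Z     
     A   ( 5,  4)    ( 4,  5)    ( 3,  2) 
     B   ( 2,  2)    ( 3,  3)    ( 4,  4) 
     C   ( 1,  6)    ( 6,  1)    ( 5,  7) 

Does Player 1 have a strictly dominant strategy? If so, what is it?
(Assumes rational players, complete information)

No strictly dominant strategy exists for Player 1

Work:
A strategy strictly dominates another if it gives a strictly higher payoff against every opponent action. Compare each pair of P1's strategies column-by-column:
  A vs B: [5 vs 2, 4 vs 3, 3 vs 4] → A does not strictly dominate B (column Z: 3 ≤ 4)
  A vs C: [5 vs 1, 4 vs 6, 3 vs 5] → A does not strictly dominate C (column Y: 4 ≤ 6)
  B vs A: [2 vs 5, 3 vs 4, 4 vs 3] → B does not strictly dominate A (column X: 2 ≤ 5)
  B vs C: [2 vs 1, 3 vs 6, 4 vs 5] → B does not strictly dominate C (column Y: 3 ≤ 6)
  C vs A: [1 vs 5, 6 vs 4, 5 vs 3] → C does not strictly dominate A (column X: 1 ≤ 5)
  C vs B: [1 vs 2, 6 vs 3, 5 vs 4] → C does not strictly dominate B (column X: 1 ≤ 2)
No single strategy strictly dominates all others → no strictly dominant strategy.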